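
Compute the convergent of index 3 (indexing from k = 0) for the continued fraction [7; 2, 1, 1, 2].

Using pₖ = aₖpₖ₋₁ + pₖ₋₂, qₖ = aₖqₖ₋₁ + qₖ₋₂ (with p₋₁=1, p₋₂=0, q₋₁=0, q₋₂=1):
  k=0: a=7, p=7, q=1
  k=1: a=2, p=15, q=2
  k=2: a=1, p=22, q=3
  k=3: a=1, p=37, q=5

37/5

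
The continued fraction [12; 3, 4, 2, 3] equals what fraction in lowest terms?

Fold from the inside: start with 3/1.
  2 + 1/3 = 7/3
  4 + 3/7 = 31/7
  3 + 7/31 = 100/31
  12 + 31/100 = 1231/100

1231/100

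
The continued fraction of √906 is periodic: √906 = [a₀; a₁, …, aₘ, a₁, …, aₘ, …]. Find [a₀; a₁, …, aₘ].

a₀ = ⌊√906⌋ = 30.
With m₀=0, d₀=1 and mₖ₊₁ = dₖaₖ − mₖ, dₖ₊₁ = (n − mₖ₊₁²)/dₖ, aₖ₊₁ = ⌊(a₀+mₖ₊₁)/dₖ₊₁⌋:
  k=1: m=30, d=6, a=10
  k=2: m=30, d=1, a=60
d=1 and a=2a₀=60 at k=2, so the next step gives (m, d) = (30, 6) again — its k=1 value — and the period has length 2.

[30; 10, 60]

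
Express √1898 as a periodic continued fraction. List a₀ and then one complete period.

[43; 1, 1, 3, 3, 1, 1, 86]

a₀ = ⌊√1898⌋ = 43.
With m₀=0, d₀=1 and mₖ₊₁ = dₖaₖ − mₖ, dₖ₊₁ = (n − mₖ₊₁²)/dₖ, aₖ₊₁ = ⌊(a₀+mₖ₊₁)/dₖ₊₁⌋:
  k=1: m=43, d=49, a=1
  k=2: m=6, d=38, a=1
  k=3: m=32, d=23, a=3
  k=4: m=37, d=23, a=3
  k=5: m=32, d=38, a=1
  k=6: m=6, d=49, a=1
  k=7: m=43, d=1, a=86
d=1 and a=2a₀=86 at k=7, so the next step gives (m, d) = (43, 49) again — its k=1 value — and the period has length 7.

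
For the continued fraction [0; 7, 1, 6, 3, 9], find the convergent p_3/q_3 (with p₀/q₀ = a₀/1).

7/55

Using pₖ = aₖpₖ₋₁ + pₖ₋₂, qₖ = aₖqₖ₋₁ + qₖ₋₂ (with p₋₁=1, p₋₂=0, q₋₁=0, q₋₂=1):
  k=0: a=0, p=0, q=1
  k=1: a=7, p=1, q=7
  k=2: a=1, p=1, q=8
  k=3: a=6, p=7, q=55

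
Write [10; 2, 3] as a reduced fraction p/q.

Fold from the inside: start with 3/1.
  2 + 1/3 = 7/3
  10 + 3/7 = 73/7

73/7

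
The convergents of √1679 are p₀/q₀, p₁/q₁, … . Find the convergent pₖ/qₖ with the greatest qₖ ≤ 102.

1680/41

√1679 = [40; 1, 39, 1, 80, …] (period length 4).
Convergents:
  p_0/q_0 = 40/1
  p_1/q_1 = 41/1
  p_2/q_2 = 1639/40
  p_3/q_3 = 1680/41
  p_4/q_4 = 136039/3320
q_3 = 41 ≤ 102 < 3320 = q_4, so the answer is 1680/41.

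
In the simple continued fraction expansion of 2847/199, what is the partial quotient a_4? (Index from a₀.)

2847 = 14·199 + 61   →  a_0 = 14
199 = 3·61 + 16   →  a_1 = 3
61 = 3·16 + 13   →  a_2 = 3
16 = 1·13 + 3   →  a_3 = 1
13 = 4·3 + 1   →  a_4 = 4

4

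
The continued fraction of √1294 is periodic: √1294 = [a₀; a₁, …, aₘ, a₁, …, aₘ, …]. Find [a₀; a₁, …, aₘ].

[35; 1, 34, 1, 70]

a₀ = ⌊√1294⌋ = 35.
With m₀=0, d₀=1 and mₖ₊₁ = dₖaₖ − mₖ, dₖ₊₁ = (n − mₖ₊₁²)/dₖ, aₖ₊₁ = ⌊(a₀+mₖ₊₁)/dₖ₊₁⌋:
  k=1: m=35, d=69, a=1
  k=2: m=34, d=2, a=34
  k=3: m=34, d=69, a=1
  k=4: m=35, d=1, a=70
d=1 and a=2a₀=70 at k=4, so the next step gives (m, d) = (35, 69) again — its k=1 value — and the period has length 4.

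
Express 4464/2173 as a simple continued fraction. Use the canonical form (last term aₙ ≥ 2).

4464 = 2*2173 + 118
2173 = 18*118 + 49
118 = 2*49 + 20
49 = 2*20 + 9
20 = 2*9 + 2
9 = 4*2 + 1
2 = 2*1 + 0  (stop)
So 4464/2173 = [2; 18, 2, 2, 2, 4, 2].

[2; 18, 2, 2, 2, 4, 2]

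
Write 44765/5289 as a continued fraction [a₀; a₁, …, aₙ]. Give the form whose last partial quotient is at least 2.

[8; 2, 6, 2, 2, 8, 9]

44765 = 8×5289 + 2453
5289 = 2×2453 + 383
2453 = 6×383 + 155
383 = 2×155 + 73
155 = 2×73 + 9
73 = 8×9 + 1
9 = 9×1 + 0  (stop)
So 44765/5289 = [8; 2, 6, 2, 2, 8, 9].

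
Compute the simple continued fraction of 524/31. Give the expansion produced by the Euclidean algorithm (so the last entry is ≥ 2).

[16; 1, 9, 3]

524 = 16·31 + 28
31 = 1·28 + 3
28 = 9·3 + 1
3 = 3·1 + 0  (stop)
So 524/31 = [16; 1, 9, 3].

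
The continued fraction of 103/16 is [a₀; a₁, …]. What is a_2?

3

103 = 6·16 + 7   →  a_0 = 6
16 = 2·7 + 2   →  a_1 = 2
7 = 3·2 + 1   →  a_2 = 3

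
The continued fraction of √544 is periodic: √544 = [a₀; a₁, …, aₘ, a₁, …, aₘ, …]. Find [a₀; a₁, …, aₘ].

[23; 3, 11, 3, 46]

a₀ = ⌊√544⌋ = 23.
With m₀=0, d₀=1 and mₖ₊₁ = dₖaₖ − mₖ, dₖ₊₁ = (n − mₖ₊₁²)/dₖ, aₖ₊₁ = ⌊(a₀+mₖ₊₁)/dₖ₊₁⌋:
  k=1: m=23, d=15, a=3
  k=2: m=22, d=4, a=11
  k=3: m=22, d=15, a=3
  k=4: m=23, d=1, a=46
d=1 and a=2a₀=46 at k=4, so the next step gives (m, d) = (23, 15) again — its k=1 value — and the period has length 4.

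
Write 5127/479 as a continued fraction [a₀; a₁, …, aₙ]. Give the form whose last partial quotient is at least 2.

[10; 1, 2, 2, 1, 2, 8, 2]

5127 = 10·479 + 337
479 = 1·337 + 142
337 = 2·142 + 53
142 = 2·53 + 36
53 = 1·36 + 17
36 = 2·17 + 2
17 = 8·2 + 1
2 = 2·1 + 0  (stop)
So 5127/479 = [10; 1, 2, 2, 1, 2, 8, 2].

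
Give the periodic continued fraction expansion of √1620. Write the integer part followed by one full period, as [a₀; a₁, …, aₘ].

a₀ = ⌊√1620⌋ = 40.
With m₀=0, d₀=1 and mₖ₊₁ = dₖaₖ − mₖ, dₖ₊₁ = (n − mₖ₊₁²)/dₖ, aₖ₊₁ = ⌊(a₀+mₖ₊₁)/dₖ₊₁⌋:
  k=1: m=40, d=20, a=4
  k=2: m=40, d=1, a=80
d=1 and a=2a₀=80 at k=2, so the next step gives (m, d) = (40, 20) again — its k=1 value — and the period has length 2.

[40; 4, 80]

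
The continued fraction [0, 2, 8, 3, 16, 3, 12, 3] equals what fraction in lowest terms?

47437/100571

Fold from the inside: start with 3/1.
  12 + 1/3 = 37/3
  3 + 3/37 = 114/37
  16 + 37/114 = 1861/114
  3 + 114/1861 = 5697/1861
  8 + 1861/5697 = 47437/5697
  2 + 5697/47437 = 100571/47437
  0 + 47437/100571 = 47437/100571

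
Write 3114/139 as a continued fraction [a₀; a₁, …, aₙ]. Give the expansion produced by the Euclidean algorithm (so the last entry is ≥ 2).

[22; 2, 2, 13, 2]

3114 = 22·139 + 56
139 = 2·56 + 27
56 = 2·27 + 2
27 = 13·2 + 1
2 = 2·1 + 0  (stop)
So 3114/139 = [22; 2, 2, 13, 2].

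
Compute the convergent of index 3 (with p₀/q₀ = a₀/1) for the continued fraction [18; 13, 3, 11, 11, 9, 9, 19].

Using pₖ = aₖpₖ₋₁ + pₖ₋₂, qₖ = aₖqₖ₋₁ + qₖ₋₂ (with p₋₁=1, p₋₂=0, q₋₁=0, q₋₂=1):
  k=0: a=18, p=18, q=1
  k=1: a=13, p=235, q=13
  k=2: a=3, p=723, q=40
  k=3: a=11, p=8188, q=453

8188/453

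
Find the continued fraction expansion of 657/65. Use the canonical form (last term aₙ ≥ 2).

657 = 10×65 + 7
65 = 9×7 + 2
7 = 3×2 + 1
2 = 2×1 + 0  (stop)
So 657/65 = [10; 9, 3, 2].

[10; 9, 3, 2]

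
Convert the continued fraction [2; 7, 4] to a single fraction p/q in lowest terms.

Using pₖ = aₖpₖ₋₁ + pₖ₋₂ and qₖ = aₖqₖ₋₁ + qₖ₋₂:
  k=0: a=2, p=2, q=1
  k=1: a=7, p=15, q=7
  k=2: a=4, p=62, q=29

62/29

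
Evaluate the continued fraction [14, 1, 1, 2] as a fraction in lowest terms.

73/5

Using pₖ = aₖpₖ₋₁ + pₖ₋₂ and qₖ = aₖqₖ₋₁ + qₖ₋₂:
  k=0: a=14, p=14, q=1
  k=1: a=1, p=15, q=1
  k=2: a=1, p=29, q=2
  k=3: a=2, p=73, q=5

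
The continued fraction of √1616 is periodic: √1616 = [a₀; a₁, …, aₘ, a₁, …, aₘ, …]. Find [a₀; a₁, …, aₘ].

a₀ = ⌊√1616⌋ = 40.
With m₀=0, d₀=1 and mₖ₊₁ = dₖaₖ − mₖ, dₖ₊₁ = (n − mₖ₊₁²)/dₖ, aₖ₊₁ = ⌊(a₀+mₖ₊₁)/dₖ₊₁⌋:
  k=1: m=40, d=16, a=5
  k=2: m=40, d=1, a=80
d=1 and a=2a₀=80 at k=2, so the next step gives (m, d) = (40, 16) again — its k=1 value — and the period has length 2.

[40; 5, 80]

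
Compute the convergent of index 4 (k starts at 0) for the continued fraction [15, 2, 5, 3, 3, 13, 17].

1793/116

Using pₖ = aₖpₖ₋₁ + pₖ₋₂, qₖ = aₖqₖ₋₁ + qₖ₋₂ (with p₋₁=1, p₋₂=0, q₋₁=0, q₋₂=1):
  k=0: a=15, p=15, q=1
  k=1: a=2, p=31, q=2
  k=2: a=5, p=170, q=11
  k=3: a=3, p=541, q=35
  k=4: a=3, p=1793, q=116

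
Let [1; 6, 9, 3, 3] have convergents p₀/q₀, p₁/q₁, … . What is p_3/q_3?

199/171

Using pₖ = aₖpₖ₋₁ + pₖ₋₂, qₖ = aₖqₖ₋₁ + qₖ₋₂ (with p₋₁=1, p₋₂=0, q₋₁=0, q₋₂=1):
  k=0: a=1, p=1, q=1
  k=1: a=6, p=7, q=6
  k=2: a=9, p=64, q=55
  k=3: a=3, p=199, q=171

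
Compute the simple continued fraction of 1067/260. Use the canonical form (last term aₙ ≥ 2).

[4; 9, 1, 1, 1, 2, 3]

1067 = 4*260 + 27
260 = 9*27 + 17
27 = 1*17 + 10
17 = 1*10 + 7
10 = 1*7 + 3
7 = 2*3 + 1
3 = 3*1 + 0  (stop)
So 1067/260 = [4; 9, 1, 1, 1, 2, 3].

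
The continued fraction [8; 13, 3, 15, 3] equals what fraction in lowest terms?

15173/1879

Using pₖ = aₖpₖ₋₁ + pₖ₋₂ and qₖ = aₖqₖ₋₁ + qₖ₋₂:
  k=0: a=8, p=8, q=1
  k=1: a=13, p=105, q=13
  k=2: a=3, p=323, q=40
  k=3: a=15, p=4950, q=613
  k=4: a=3, p=15173, q=1879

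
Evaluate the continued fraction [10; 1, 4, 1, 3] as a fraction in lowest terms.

Using pₖ = aₖpₖ₋₁ + pₖ₋₂ and qₖ = aₖqₖ₋₁ + qₖ₋₂:
  k=0: a=10, p=10, q=1
  k=1: a=1, p=11, q=1
  k=2: a=4, p=54, q=5
  k=3: a=1, p=65, q=6
  k=4: a=3, p=249, q=23

249/23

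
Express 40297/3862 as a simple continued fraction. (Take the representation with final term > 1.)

40297 = 10*3862 + 1677
3862 = 2*1677 + 508
1677 = 3*508 + 153
508 = 3*153 + 49
153 = 3*49 + 6
49 = 8*6 + 1
6 = 6*1 + 0  (stop)
So 40297/3862 = [10; 2, 3, 3, 3, 8, 6].

[10; 2, 3, 3, 3, 8, 6]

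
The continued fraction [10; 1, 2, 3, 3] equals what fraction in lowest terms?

353/33

Using pₖ = aₖpₖ₋₁ + pₖ₋₂ and qₖ = aₖqₖ₋₁ + qₖ₋₂:
  k=0: a=10, p=10, q=1
  k=1: a=1, p=11, q=1
  k=2: a=2, p=32, q=3
  k=3: a=3, p=107, q=10
  k=4: a=3, p=353, q=33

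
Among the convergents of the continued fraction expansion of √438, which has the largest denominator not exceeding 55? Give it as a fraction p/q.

√438 = [20; 1, 12, 1, 40, …] (period length 4).
Convergents:
  p_0/q_0 = 20/1
  p_1/q_1 = 21/1
  p_2/q_2 = 272/13
  p_3/q_3 = 293/14
  p_4/q_4 = 11992/573
q_3 = 14 ≤ 55 < 573 = q_4, so the answer is 293/14.

293/14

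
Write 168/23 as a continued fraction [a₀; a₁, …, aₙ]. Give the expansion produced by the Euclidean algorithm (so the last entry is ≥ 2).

[7; 3, 3, 2]

168 = 7*23 + 7
23 = 3*7 + 2
7 = 3*2 + 1
2 = 2*1 + 0  (stop)
So 168/23 = [7; 3, 3, 2].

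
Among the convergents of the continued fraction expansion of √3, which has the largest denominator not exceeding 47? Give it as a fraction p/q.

√3 = [1; 1, 2, …] (period length 2).
Convergents:
  p_0/q_0 = 1/1
  p_1/q_1 = 2/1
  p_2/q_2 = 5/3
  p_3/q_3 = 7/4
  p_4/q_4 = 19/11
  p_5/q_5 = 26/15
  p_6/q_6 = 71/41
  p_7/q_7 = 97/56
q_6 = 41 ≤ 47 < 56 = q_7, so the answer is 71/41.

71/41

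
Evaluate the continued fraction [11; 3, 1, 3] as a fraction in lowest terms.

Using pₖ = aₖpₖ₋₁ + pₖ₋₂ and qₖ = aₖqₖ₋₁ + qₖ₋₂:
  k=0: a=11, p=11, q=1
  k=1: a=3, p=34, q=3
  k=2: a=1, p=45, q=4
  k=3: a=3, p=169, q=15

169/15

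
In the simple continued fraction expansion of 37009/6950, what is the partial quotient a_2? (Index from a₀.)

13

37009 = 5·6950 + 2259   →  a_0 = 5
6950 = 3·2259 + 173   →  a_1 = 3
2259 = 13·173 + 10   →  a_2 = 13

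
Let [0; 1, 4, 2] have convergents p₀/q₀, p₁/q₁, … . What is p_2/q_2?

Using pₖ = aₖpₖ₋₁ + pₖ₋₂, qₖ = aₖqₖ₋₁ + qₖ₋₂ (with p₋₁=1, p₋₂=0, q₋₁=0, q₋₂=1):
  k=0: a=0, p=0, q=1
  k=1: a=1, p=1, q=1
  k=2: a=4, p=4, q=5

4/5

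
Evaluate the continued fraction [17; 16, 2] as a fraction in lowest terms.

Fold from the inside: start with 2/1.
  16 + 1/2 = 33/2
  17 + 2/33 = 563/33

563/33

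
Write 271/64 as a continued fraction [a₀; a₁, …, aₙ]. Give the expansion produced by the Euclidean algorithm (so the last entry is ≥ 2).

[4; 4, 3, 1, 3]

271 = 4*64 + 15
64 = 4*15 + 4
15 = 3*4 + 3
4 = 1*3 + 1
3 = 3*1 + 0  (stop)
So 271/64 = [4; 4, 3, 1, 3].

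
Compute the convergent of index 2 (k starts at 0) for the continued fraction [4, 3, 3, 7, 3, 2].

Using pₖ = aₖpₖ₋₁ + pₖ₋₂, qₖ = aₖqₖ₋₁ + qₖ₋₂ (with p₋₁=1, p₋₂=0, q₋₁=0, q₋₂=1):
  k=0: a=4, p=4, q=1
  k=1: a=3, p=13, q=3
  k=2: a=3, p=43, q=10

43/10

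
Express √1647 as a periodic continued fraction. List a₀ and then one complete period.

a₀ = ⌊√1647⌋ = 40.
With m₀=0, d₀=1 and mₖ₊₁ = dₖaₖ − mₖ, dₖ₊₁ = (n − mₖ₊₁²)/dₖ, aₖ₊₁ = ⌊(a₀+mₖ₊₁)/dₖ₊₁⌋:
  k=1: m=40, d=47, a=1
  k=2: m=7, d=34, a=1
  k=3: m=27, d=27, a=2
  k=4: m=27, d=34, a=1
  k=5: m=7, d=47, a=1
  k=6: m=40, d=1, a=80
d=1 and a=2a₀=80 at k=6, so the next step gives (m, d) = (40, 47) again — its k=1 value — and the period has length 6.

[40; 1, 1, 2, 1, 1, 80]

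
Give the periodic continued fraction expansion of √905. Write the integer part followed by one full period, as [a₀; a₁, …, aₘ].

a₀ = ⌊√905⌋ = 30.
With m₀=0, d₀=1 and mₖ₊₁ = dₖaₖ − mₖ, dₖ₊₁ = (n − mₖ₊₁²)/dₖ, aₖ₊₁ = ⌊(a₀+mₖ₊₁)/dₖ₊₁⌋:
  k=1: m=30, d=5, a=12
  k=2: m=30, d=1, a=60
d=1 and a=2a₀=60 at k=2, so the next step gives (m, d) = (30, 5) again — its k=1 value — and the period has length 2.

[30; 12, 60]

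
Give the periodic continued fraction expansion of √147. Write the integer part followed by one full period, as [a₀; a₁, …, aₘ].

a₀ = ⌊√147⌋ = 12.
With m₀=0, d₀=1 and mₖ₊₁ = dₖaₖ − mₖ, dₖ₊₁ = (n − mₖ₊₁²)/dₖ, aₖ₊₁ = ⌊(a₀+mₖ₊₁)/dₖ₊₁⌋:
  k=1: m=12, d=3, a=8
  k=2: m=12, d=1, a=24
d=1 and a=2a₀=24 at k=2, so the next step gives (m, d) = (12, 3) again — its k=1 value — and the period has length 2.

[12; 8, 24]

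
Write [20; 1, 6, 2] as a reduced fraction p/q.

313/15

Fold from the inside: start with 2/1.
  6 + 1/2 = 13/2
  1 + 2/13 = 15/13
  20 + 13/15 = 313/15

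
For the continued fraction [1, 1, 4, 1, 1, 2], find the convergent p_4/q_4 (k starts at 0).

Using pₖ = aₖpₖ₋₁ + pₖ₋₂, qₖ = aₖqₖ₋₁ + qₖ₋₂ (with p₋₁=1, p₋₂=0, q₋₁=0, q₋₂=1):
  k=0: a=1, p=1, q=1
  k=1: a=1, p=2, q=1
  k=2: a=4, p=9, q=5
  k=3: a=1, p=11, q=6
  k=4: a=1, p=20, q=11

20/11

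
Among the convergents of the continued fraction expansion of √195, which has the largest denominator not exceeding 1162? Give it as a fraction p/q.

√195 = [13; 1, 26, …] (period length 2).
Convergents:
  p_0/q_0 = 13/1
  p_1/q_1 = 14/1
  p_2/q_2 = 377/27
  p_3/q_3 = 391/28
  p_4/q_4 = 10543/755
  p_5/q_5 = 10934/783
  p_6/q_6 = 294827/21113
q_5 = 783 ≤ 1162 < 21113 = q_6, so the answer is 10934/783.

10934/783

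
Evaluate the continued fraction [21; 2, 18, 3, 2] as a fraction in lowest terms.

5651/263

Using pₖ = aₖpₖ₋₁ + pₖ₋₂ and qₖ = aₖqₖ₋₁ + qₖ₋₂:
  k=0: a=21, p=21, q=1
  k=1: a=2, p=43, q=2
  k=2: a=18, p=795, q=37
  k=3: a=3, p=2428, q=113
  k=4: a=2, p=5651, q=263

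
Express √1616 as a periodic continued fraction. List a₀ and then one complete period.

a₀ = ⌊√1616⌋ = 40.
With m₀=0, d₀=1 and mₖ₊₁ = dₖaₖ − mₖ, dₖ₊₁ = (n − mₖ₊₁²)/dₖ, aₖ₊₁ = ⌊(a₀+mₖ₊₁)/dₖ₊₁⌋:
  k=1: m=40, d=16, a=5
  k=2: m=40, d=1, a=80
d=1 and a=2a₀=80 at k=2, so the next step gives (m, d) = (40, 16) again — its k=1 value — and the period has length 2.

[40; 5, 80]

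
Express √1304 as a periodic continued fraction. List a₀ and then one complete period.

[36; 9, 72]

a₀ = ⌊√1304⌋ = 36.
With m₀=0, d₀=1 and mₖ₊₁ = dₖaₖ − mₖ, dₖ₊₁ = (n − mₖ₊₁²)/dₖ, aₖ₊₁ = ⌊(a₀+mₖ₊₁)/dₖ₊₁⌋:
  k=1: m=36, d=8, a=9
  k=2: m=36, d=1, a=72
d=1 and a=2a₀=72 at k=2, so the next step gives (m, d) = (36, 8) again — its k=1 value — and the period has length 2.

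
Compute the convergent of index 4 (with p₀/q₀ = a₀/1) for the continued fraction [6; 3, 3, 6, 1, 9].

Using pₖ = aₖpₖ₋₁ + pₖ₋₂, qₖ = aₖqₖ₋₁ + qₖ₋₂ (with p₋₁=1, p₋₂=0, q₋₁=0, q₋₂=1):
  k=0: a=6, p=6, q=1
  k=1: a=3, p=19, q=3
  k=2: a=3, p=63, q=10
  k=3: a=6, p=397, q=63
  k=4: a=1, p=460, q=73

460/73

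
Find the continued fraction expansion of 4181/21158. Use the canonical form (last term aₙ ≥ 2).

4181 = 0·21158 + 4181
21158 = 5·4181 + 253
4181 = 16·253 + 133
253 = 1·133 + 120
133 = 1·120 + 13
120 = 9·13 + 3
13 = 4·3 + 1
3 = 3·1 + 0  (stop)
So 4181/21158 = [0; 5, 16, 1, 1, 9, 4, 3].

[0; 5, 16, 1, 1, 9, 4, 3]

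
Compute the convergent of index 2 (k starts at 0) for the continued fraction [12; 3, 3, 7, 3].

Using pₖ = aₖpₖ₋₁ + pₖ₋₂, qₖ = aₖqₖ₋₁ + qₖ₋₂ (with p₋₁=1, p₋₂=0, q₋₁=0, q₋₂=1):
  k=0: a=12, p=12, q=1
  k=1: a=3, p=37, q=3
  k=2: a=3, p=123, q=10

123/10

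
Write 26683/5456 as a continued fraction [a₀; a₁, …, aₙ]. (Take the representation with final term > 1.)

26683 = 4·5456 + 4859
5456 = 1·4859 + 597
4859 = 8·597 + 83
597 = 7·83 + 16
83 = 5·16 + 3
16 = 5·3 + 1
3 = 3·1 + 0  (stop)
So 26683/5456 = [4; 1, 8, 7, 5, 5, 3].

[4; 1, 8, 7, 5, 5, 3]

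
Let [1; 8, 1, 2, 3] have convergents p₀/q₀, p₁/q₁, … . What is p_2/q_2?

10/9

Using pₖ = aₖpₖ₋₁ + pₖ₋₂, qₖ = aₖqₖ₋₁ + qₖ₋₂ (with p₋₁=1, p₋₂=0, q₋₁=0, q₋₂=1):
  k=0: a=1, p=1, q=1
  k=1: a=8, p=9, q=8
  k=2: a=1, p=10, q=9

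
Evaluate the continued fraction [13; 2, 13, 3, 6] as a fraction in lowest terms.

Fold from the inside: start with 6/1.
  3 + 1/6 = 19/6
  13 + 6/19 = 253/19
  2 + 19/253 = 525/253
  13 + 253/525 = 7078/525

7078/525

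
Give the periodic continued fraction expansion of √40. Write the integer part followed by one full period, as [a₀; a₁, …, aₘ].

[6; 3, 12]

a₀ = ⌊√40⌋ = 6.
With m₀=0, d₀=1 and mₖ₊₁ = dₖaₖ − mₖ, dₖ₊₁ = (n − mₖ₊₁²)/dₖ, aₖ₊₁ = ⌊(a₀+mₖ₊₁)/dₖ₊₁⌋:
  k=1: m=6, d=4, a=3
  k=2: m=6, d=1, a=12
d=1 and a=2a₀=12 at k=2, so the next step gives (m, d) = (6, 4) again — its k=1 value — and the period has length 2.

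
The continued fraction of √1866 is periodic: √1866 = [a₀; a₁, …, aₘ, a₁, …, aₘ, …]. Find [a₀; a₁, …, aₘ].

[43; 5, 14, 5, 86]

a₀ = ⌊√1866⌋ = 43.
With m₀=0, d₀=1 and mₖ₊₁ = dₖaₖ − mₖ, dₖ₊₁ = (n − mₖ₊₁²)/dₖ, aₖ₊₁ = ⌊(a₀+mₖ₊₁)/dₖ₊₁⌋:
  k=1: m=43, d=17, a=5
  k=2: m=42, d=6, a=14
  k=3: m=42, d=17, a=5
  k=4: m=43, d=1, a=86
d=1 and a=2a₀=86 at k=4, so the next step gives (m, d) = (43, 17) again — its k=1 value — and the period has length 4.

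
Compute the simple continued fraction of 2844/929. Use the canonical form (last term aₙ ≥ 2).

2844 = 3×929 + 57
929 = 16×57 + 17
57 = 3×17 + 6
17 = 2×6 + 5
6 = 1×5 + 1
5 = 5×1 + 0  (stop)
So 2844/929 = [3; 16, 3, 2, 1, 5].

[3; 16, 3, 2, 1, 5]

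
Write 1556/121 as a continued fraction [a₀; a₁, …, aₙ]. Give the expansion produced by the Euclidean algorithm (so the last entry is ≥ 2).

[12; 1, 6, 8, 2]

1556 = 12×121 + 104
121 = 1×104 + 17
104 = 6×17 + 2
17 = 8×2 + 1
2 = 2×1 + 0  (stop)
So 1556/121 = [12; 1, 6, 8, 2].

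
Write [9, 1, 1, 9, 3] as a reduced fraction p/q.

Using pₖ = aₖpₖ₋₁ + pₖ₋₂ and qₖ = aₖqₖ₋₁ + qₖ₋₂:
  k=0: a=9, p=9, q=1
  k=1: a=1, p=10, q=1
  k=2: a=1, p=19, q=2
  k=3: a=9, p=181, q=19
  k=4: a=3, p=562, q=59

562/59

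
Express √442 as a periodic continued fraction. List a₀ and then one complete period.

[21; 42]

a₀ = ⌊√442⌋ = 21.
With m₀=0, d₀=1 and mₖ₊₁ = dₖaₖ − mₖ, dₖ₊₁ = (n − mₖ₊₁²)/dₖ, aₖ₊₁ = ⌊(a₀+mₖ₊₁)/dₖ₊₁⌋:
  k=1: m=21, d=1, a=42
d=1 and a=2a₀=42 at k=1, so the next step gives (m, d) = (21, 1) again — its k=1 value — and the period has length 1.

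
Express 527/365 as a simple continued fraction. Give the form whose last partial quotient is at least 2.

527 = 1*365 + 162
365 = 2*162 + 41
162 = 3*41 + 39
41 = 1*39 + 2
39 = 19*2 + 1
2 = 2*1 + 0  (stop)
So 527/365 = [1; 2, 3, 1, 19, 2].

[1; 2, 3, 1, 19, 2]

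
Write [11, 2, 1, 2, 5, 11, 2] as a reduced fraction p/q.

11429/1005

Using pₖ = aₖpₖ₋₁ + pₖ₋₂ and qₖ = aₖqₖ₋₁ + qₖ₋₂:
  k=0: a=11, p=11, q=1
  k=1: a=2, p=23, q=2
  k=2: a=1, p=34, q=3
  k=3: a=2, p=91, q=8
  k=4: a=5, p=489, q=43
  k=5: a=11, p=5470, q=481
  k=6: a=2, p=11429, q=1005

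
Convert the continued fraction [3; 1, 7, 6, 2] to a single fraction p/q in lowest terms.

Fold from the inside: start with 2/1.
  6 + 1/2 = 13/2
  7 + 2/13 = 93/13
  1 + 13/93 = 106/93
  3 + 93/106 = 411/106

411/106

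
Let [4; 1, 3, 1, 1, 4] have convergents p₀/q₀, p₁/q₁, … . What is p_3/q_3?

24/5

Using pₖ = aₖpₖ₋₁ + pₖ₋₂, qₖ = aₖqₖ₋₁ + qₖ₋₂ (with p₋₁=1, p₋₂=0, q₋₁=0, q₋₂=1):
  k=0: a=4, p=4, q=1
  k=1: a=1, p=5, q=1
  k=2: a=3, p=19, q=4
  k=3: a=1, p=24, q=5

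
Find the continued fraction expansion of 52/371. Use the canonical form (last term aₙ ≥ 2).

52 = 0×371 + 52
371 = 7×52 + 7
52 = 7×7 + 3
7 = 2×3 + 1
3 = 3×1 + 0  (stop)
So 52/371 = [0; 7, 7, 2, 3].

[0; 7, 7, 2, 3]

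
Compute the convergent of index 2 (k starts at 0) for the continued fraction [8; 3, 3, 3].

Using pₖ = aₖpₖ₋₁ + pₖ₋₂, qₖ = aₖqₖ₋₁ + qₖ₋₂ (with p₋₁=1, p₋₂=0, q₋₁=0, q₋₂=1):
  k=0: a=8, p=8, q=1
  k=1: a=3, p=25, q=3
  k=2: a=3, p=83, q=10

83/10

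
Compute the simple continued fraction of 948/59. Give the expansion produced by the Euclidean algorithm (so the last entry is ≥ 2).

948 = 16×59 + 4
59 = 14×4 + 3
4 = 1×3 + 1
3 = 3×1 + 0  (stop)
So 948/59 = [16; 14, 1, 3].

[16; 14, 1, 3]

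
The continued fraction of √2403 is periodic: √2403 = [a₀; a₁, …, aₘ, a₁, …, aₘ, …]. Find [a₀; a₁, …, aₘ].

a₀ = ⌊√2403⌋ = 49.
With m₀=0, d₀=1 and mₖ₊₁ = dₖaₖ − mₖ, dₖ₊₁ = (n − mₖ₊₁²)/dₖ, aₖ₊₁ = ⌊(a₀+mₖ₊₁)/dₖ₊₁⌋:
  k=1: m=49, d=2, a=49
  k=2: m=49, d=1, a=98
d=1 and a=2a₀=98 at k=2, so the next step gives (m, d) = (49, 2) again — its k=1 value — and the period has length 2.

[49; 49, 98]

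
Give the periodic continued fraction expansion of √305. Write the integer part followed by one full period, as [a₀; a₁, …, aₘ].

a₀ = ⌊√305⌋ = 17.
With m₀=0, d₀=1 and mₖ₊₁ = dₖaₖ − mₖ, dₖ₊₁ = (n − mₖ₊₁²)/dₖ, aₖ₊₁ = ⌊(a₀+mₖ₊₁)/dₖ₊₁⌋:
  k=1: m=17, d=16, a=2
  k=2: m=15, d=5, a=6
  k=3: m=15, d=16, a=2
  k=4: m=17, d=1, a=34
d=1 and a=2a₀=34 at k=4, so the next step gives (m, d) = (17, 16) again — its k=1 value — and the period has length 4.

[17; 2, 6, 2, 34]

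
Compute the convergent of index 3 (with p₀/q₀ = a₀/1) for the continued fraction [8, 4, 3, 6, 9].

Using pₖ = aₖpₖ₋₁ + pₖ₋₂, qₖ = aₖqₖ₋₁ + qₖ₋₂ (with p₋₁=1, p₋₂=0, q₋₁=0, q₋₂=1):
  k=0: a=8, p=8, q=1
  k=1: a=4, p=33, q=4
  k=2: a=3, p=107, q=13
  k=3: a=6, p=675, q=82

675/82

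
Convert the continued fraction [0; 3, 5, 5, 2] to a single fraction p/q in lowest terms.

Fold from the inside: start with 2/1.
  5 + 1/2 = 11/2
  5 + 2/11 = 57/11
  3 + 11/57 = 182/57
  0 + 57/182 = 57/182

57/182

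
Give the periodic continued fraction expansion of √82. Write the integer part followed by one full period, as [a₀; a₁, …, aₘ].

a₀ = ⌊√82⌋ = 9.
With m₀=0, d₀=1 and mₖ₊₁ = dₖaₖ − mₖ, dₖ₊₁ = (n − mₖ₊₁²)/dₖ, aₖ₊₁ = ⌊(a₀+mₖ₊₁)/dₖ₊₁⌋:
  k=1: m=9, d=1, a=18
d=1 and a=2a₀=18 at k=1, so the next step gives (m, d) = (9, 1) again — its k=1 value — and the period has length 1.

[9; 18]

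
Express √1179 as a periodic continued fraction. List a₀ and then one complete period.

a₀ = ⌊√1179⌋ = 34.
With m₀=0, d₀=1 and mₖ₊₁ = dₖaₖ − mₖ, dₖ₊₁ = (n − mₖ₊₁²)/dₖ, aₖ₊₁ = ⌊(a₀+mₖ₊₁)/dₖ₊₁⌋:
  k=1: m=34, d=23, a=2
  k=2: m=12, d=45, a=1
  k=3: m=33, d=2, a=33
  k=4: m=33, d=45, a=1
  k=5: m=12, d=23, a=2
  k=6: m=34, d=1, a=68
d=1 and a=2a₀=68 at k=6, so the next step gives (m, d) = (34, 23) again — its k=1 value — and the period has length 6.

[34; 2, 1, 33, 1, 2, 68]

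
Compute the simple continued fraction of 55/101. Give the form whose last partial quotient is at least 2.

[0; 1, 1, 5, 9]

55 = 0·101 + 55
101 = 1·55 + 46
55 = 1·46 + 9
46 = 5·9 + 1
9 = 9·1 + 0  (stop)
So 55/101 = [0; 1, 1, 5, 9].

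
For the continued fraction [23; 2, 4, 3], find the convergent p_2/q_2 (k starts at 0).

211/9

Using pₖ = aₖpₖ₋₁ + pₖ₋₂, qₖ = aₖqₖ₋₁ + qₖ₋₂ (with p₋₁=1, p₋₂=0, q₋₁=0, q₋₂=1):
  k=0: a=23, p=23, q=1
  k=1: a=2, p=47, q=2
  k=2: a=4, p=211, q=9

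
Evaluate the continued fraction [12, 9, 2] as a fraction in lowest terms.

230/19

Fold from the inside: start with 2/1.
  9 + 1/2 = 19/2
  12 + 2/19 = 230/19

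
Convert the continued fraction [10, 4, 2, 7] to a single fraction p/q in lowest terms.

685/67

Fold from the inside: start with 7/1.
  2 + 1/7 = 15/7
  4 + 7/15 = 67/15
  10 + 15/67 = 685/67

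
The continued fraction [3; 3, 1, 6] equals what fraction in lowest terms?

Fold from the inside: start with 6/1.
  1 + 1/6 = 7/6
  3 + 6/7 = 27/7
  3 + 7/27 = 88/27

88/27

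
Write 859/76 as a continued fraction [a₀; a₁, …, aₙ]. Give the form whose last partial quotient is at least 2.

859 = 11*76 + 23
76 = 3*23 + 7
23 = 3*7 + 2
7 = 3*2 + 1
2 = 2*1 + 0  (stop)
So 859/76 = [11; 3, 3, 3, 2].

[11; 3, 3, 3, 2]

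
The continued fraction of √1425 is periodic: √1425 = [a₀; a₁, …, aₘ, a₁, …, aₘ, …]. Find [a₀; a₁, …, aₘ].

a₀ = ⌊√1425⌋ = 37.
With m₀=0, d₀=1 and mₖ₊₁ = dₖaₖ − mₖ, dₖ₊₁ = (n − mₖ₊₁²)/dₖ, aₖ₊₁ = ⌊(a₀+mₖ₊₁)/dₖ₊₁⌋:
  k=1: m=37, d=56, a=1
  k=2: m=19, d=19, a=2
  k=3: m=19, d=56, a=1
  k=4: m=37, d=1, a=74
d=1 and a=2a₀=74 at k=4, so the next step gives (m, d) = (37, 56) again — its k=1 value — and the period has length 4.

[37; 1, 2, 1, 74]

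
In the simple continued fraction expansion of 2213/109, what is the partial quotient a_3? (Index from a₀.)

2213 = 20·109 + 33   →  a_0 = 20
109 = 3·33 + 10   →  a_1 = 3
33 = 3·10 + 3   →  a_2 = 3
10 = 3·3 + 1   →  a_3 = 3

3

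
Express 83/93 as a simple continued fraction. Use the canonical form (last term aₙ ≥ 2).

[0; 1, 8, 3, 3]

83 = 0*93 + 83
93 = 1*83 + 10
83 = 8*10 + 3
10 = 3*3 + 1
3 = 3*1 + 0  (stop)
So 83/93 = [0; 1, 8, 3, 3].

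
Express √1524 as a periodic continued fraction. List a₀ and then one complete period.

[39; 26, 78]

a₀ = ⌊√1524⌋ = 39.
With m₀=0, d₀=1 and mₖ₊₁ = dₖaₖ − mₖ, dₖ₊₁ = (n − mₖ₊₁²)/dₖ, aₖ₊₁ = ⌊(a₀+mₖ₊₁)/dₖ₊₁⌋:
  k=1: m=39, d=3, a=26
  k=2: m=39, d=1, a=78
d=1 and a=2a₀=78 at k=2, so the next step gives (m, d) = (39, 3) again — its k=1 value — and the period has length 2.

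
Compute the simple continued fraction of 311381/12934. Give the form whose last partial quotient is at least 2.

[24; 13, 2, 2, 12, 2, 7]

311381 = 24×12934 + 965
12934 = 13×965 + 389
965 = 2×389 + 187
389 = 2×187 + 15
187 = 12×15 + 7
15 = 2×7 + 1
7 = 7×1 + 0  (stop)
So 311381/12934 = [24; 13, 2, 2, 12, 2, 7].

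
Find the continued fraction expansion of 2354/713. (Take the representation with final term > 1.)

2354 = 3×713 + 215
713 = 3×215 + 68
215 = 3×68 + 11
68 = 6×11 + 2
11 = 5×2 + 1
2 = 2×1 + 0  (stop)
So 2354/713 = [3; 3, 3, 6, 5, 2].

[3; 3, 3, 6, 5, 2]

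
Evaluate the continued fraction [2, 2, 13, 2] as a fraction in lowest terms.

139/56

Fold from the inside: start with 2/1.
  13 + 1/2 = 27/2
  2 + 2/27 = 56/27
  2 + 27/56 = 139/56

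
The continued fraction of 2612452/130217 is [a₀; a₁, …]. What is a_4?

2

2612452 = 20·130217 + 8112   →  a_0 = 20
130217 = 16·8112 + 425   →  a_1 = 16
8112 = 19·425 + 37   →  a_2 = 19
425 = 11·37 + 18   →  a_3 = 11
37 = 2·18 + 1   →  a_4 = 2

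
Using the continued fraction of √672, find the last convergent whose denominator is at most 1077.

√672 = [25; 1, 11, 1, 50, …] (period length 4).
Convergents:
  p_0/q_0 = 25/1
  p_1/q_1 = 26/1
  p_2/q_2 = 311/12
  p_3/q_3 = 337/13
  p_4/q_4 = 17161/662
  p_5/q_5 = 17498/675
  p_6/q_6 = 209639/8087
q_5 = 675 ≤ 1077 < 8087 = q_6, so the answer is 17498/675.

17498/675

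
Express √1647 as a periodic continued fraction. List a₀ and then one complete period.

a₀ = ⌊√1647⌋ = 40.
With m₀=0, d₀=1 and mₖ₊₁ = dₖaₖ − mₖ, dₖ₊₁ = (n − mₖ₊₁²)/dₖ, aₖ₊₁ = ⌊(a₀+mₖ₊₁)/dₖ₊₁⌋:
  k=1: m=40, d=47, a=1
  k=2: m=7, d=34, a=1
  k=3: m=27, d=27, a=2
  k=4: m=27, d=34, a=1
  k=5: m=7, d=47, a=1
  k=6: m=40, d=1, a=80
d=1 and a=2a₀=80 at k=6, so the next step gives (m, d) = (40, 47) again — its k=1 value — and the period has length 6.

[40; 1, 1, 2, 1, 1, 80]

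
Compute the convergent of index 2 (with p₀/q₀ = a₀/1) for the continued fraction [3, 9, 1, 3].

31/10

Using pₖ = aₖpₖ₋₁ + pₖ₋₂, qₖ = aₖqₖ₋₁ + qₖ₋₂ (with p₋₁=1, p₋₂=0, q₋₁=0, q₋₂=1):
  k=0: a=3, p=3, q=1
  k=1: a=9, p=28, q=9
  k=2: a=1, p=31, q=10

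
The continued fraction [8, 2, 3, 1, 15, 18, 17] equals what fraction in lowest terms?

369385/43747

Fold from the inside: start with 17/1.
  18 + 1/17 = 307/17
  15 + 17/307 = 4622/307
  1 + 307/4622 = 4929/4622
  3 + 4622/4929 = 19409/4929
  2 + 4929/19409 = 43747/19409
  8 + 19409/43747 = 369385/43747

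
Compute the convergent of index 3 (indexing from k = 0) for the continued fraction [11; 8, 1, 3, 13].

389/35

Using pₖ = aₖpₖ₋₁ + pₖ₋₂, qₖ = aₖqₖ₋₁ + qₖ₋₂ (with p₋₁=1, p₋₂=0, q₋₁=0, q₋₂=1):
  k=0: a=11, p=11, q=1
  k=1: a=8, p=89, q=8
  k=2: a=1, p=100, q=9
  k=3: a=3, p=389, q=35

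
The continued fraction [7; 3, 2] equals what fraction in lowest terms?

51/7

Fold from the inside: start with 2/1.
  3 + 1/2 = 7/2
  7 + 2/7 = 51/7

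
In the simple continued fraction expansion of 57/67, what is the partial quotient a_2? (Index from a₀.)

5

57 = 0·67 + 57   →  a_0 = 0
67 = 1·57 + 10   →  a_1 = 1
57 = 5·10 + 7   →  a_2 = 5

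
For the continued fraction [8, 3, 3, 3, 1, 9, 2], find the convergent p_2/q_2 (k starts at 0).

Using pₖ = aₖpₖ₋₁ + pₖ₋₂, qₖ = aₖqₖ₋₁ + qₖ₋₂ (with p₋₁=1, p₋₂=0, q₋₁=0, q₋₂=1):
  k=0: a=8, p=8, q=1
  k=1: a=3, p=25, q=3
  k=2: a=3, p=83, q=10

83/10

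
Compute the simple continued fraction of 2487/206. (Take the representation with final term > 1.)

2487 = 12*206 + 15
206 = 13*15 + 11
15 = 1*11 + 4
11 = 2*4 + 3
4 = 1*3 + 1
3 = 3*1 + 0  (stop)
So 2487/206 = [12; 13, 1, 2, 1, 3].

[12; 13, 1, 2, 1, 3]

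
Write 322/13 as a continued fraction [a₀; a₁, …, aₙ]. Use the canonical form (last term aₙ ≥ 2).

322 = 24*13 + 10
13 = 1*10 + 3
10 = 3*3 + 1
3 = 3*1 + 0  (stop)
So 322/13 = [24; 1, 3, 3].

[24; 1, 3, 3]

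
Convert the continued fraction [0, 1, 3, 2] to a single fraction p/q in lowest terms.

7/9

Using pₖ = aₖpₖ₋₁ + pₖ₋₂ and qₖ = aₖqₖ₋₁ + qₖ₋₂:
  k=0: a=0, p=0, q=1
  k=1: a=1, p=1, q=1
  k=2: a=3, p=3, q=4
  k=3: a=2, p=7, q=9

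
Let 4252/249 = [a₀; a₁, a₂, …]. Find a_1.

13

4252 = 17·249 + 19   →  a_0 = 17
249 = 13·19 + 2   →  a_1 = 13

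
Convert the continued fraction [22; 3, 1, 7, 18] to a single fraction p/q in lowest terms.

Fold from the inside: start with 18/1.
  7 + 1/18 = 127/18
  1 + 18/127 = 145/127
  3 + 127/145 = 562/145
  22 + 145/562 = 12509/562

12509/562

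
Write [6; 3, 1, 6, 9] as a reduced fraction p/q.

1546/247

Fold from the inside: start with 9/1.
  6 + 1/9 = 55/9
  1 + 9/55 = 64/55
  3 + 55/64 = 247/64
  6 + 64/247 = 1546/247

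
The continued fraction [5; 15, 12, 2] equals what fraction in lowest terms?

Fold from the inside: start with 2/1.
  12 + 1/2 = 25/2
  15 + 2/25 = 377/25
  5 + 25/377 = 1910/377

1910/377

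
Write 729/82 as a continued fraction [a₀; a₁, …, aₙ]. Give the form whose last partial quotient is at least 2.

[8; 1, 8, 9]

729 = 8·82 + 73
82 = 1·73 + 9
73 = 8·9 + 1
9 = 9·1 + 0  (stop)
So 729/82 = [8; 1, 8, 9].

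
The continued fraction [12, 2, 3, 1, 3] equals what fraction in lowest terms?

Using pₖ = aₖpₖ₋₁ + pₖ₋₂ and qₖ = aₖqₖ₋₁ + qₖ₋₂:
  k=0: a=12, p=12, q=1
  k=1: a=2, p=25, q=2
  k=2: a=3, p=87, q=7
  k=3: a=1, p=112, q=9
  k=4: a=3, p=423, q=34

423/34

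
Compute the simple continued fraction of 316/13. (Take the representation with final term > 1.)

316 = 24×13 + 4
13 = 3×4 + 1
4 = 4×1 + 0  (stop)
So 316/13 = [24; 3, 4].

[24; 3, 4]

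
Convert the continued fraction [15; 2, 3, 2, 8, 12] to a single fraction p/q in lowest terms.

Using pₖ = aₖpₖ₋₁ + pₖ₋₂ and qₖ = aₖqₖ₋₁ + qₖ₋₂:
  k=0: a=15, p=15, q=1
  k=1: a=2, p=31, q=2
  k=2: a=3, p=108, q=7
  k=3: a=2, p=247, q=16
  k=4: a=8, p=2084, q=135
  k=5: a=12, p=25255, q=1636

25255/1636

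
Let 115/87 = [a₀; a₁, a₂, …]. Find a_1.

115 = 1·87 + 28   →  a_0 = 1
87 = 3·28 + 3   →  a_1 = 3

3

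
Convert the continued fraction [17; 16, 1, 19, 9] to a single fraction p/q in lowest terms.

Using pₖ = aₖpₖ₋₁ + pₖ₋₂ and qₖ = aₖqₖ₋₁ + qₖ₋₂:
  k=0: a=17, p=17, q=1
  k=1: a=16, p=273, q=16
  k=2: a=1, p=290, q=17
  k=3: a=19, p=5783, q=339
  k=4: a=9, p=52337, q=3068

52337/3068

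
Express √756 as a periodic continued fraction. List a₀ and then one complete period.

[27; 2, 54]

a₀ = ⌊√756⌋ = 27.
With m₀=0, d₀=1 and mₖ₊₁ = dₖaₖ − mₖ, dₖ₊₁ = (n − mₖ₊₁²)/dₖ, aₖ₊₁ = ⌊(a₀+mₖ₊₁)/dₖ₊₁⌋:
  k=1: m=27, d=27, a=2
  k=2: m=27, d=1, a=54
d=1 and a=2a₀=54 at k=2, so the next step gives (m, d) = (27, 27) again — its k=1 value — and the period has length 2.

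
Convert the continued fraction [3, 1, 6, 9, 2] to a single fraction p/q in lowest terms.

521/135

Fold from the inside: start with 2/1.
  9 + 1/2 = 19/2
  6 + 2/19 = 116/19
  1 + 19/116 = 135/116
  3 + 116/135 = 521/135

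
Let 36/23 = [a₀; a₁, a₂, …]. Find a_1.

36 = 1·23 + 13   →  a_0 = 1
23 = 1·13 + 10   →  a_1 = 1

1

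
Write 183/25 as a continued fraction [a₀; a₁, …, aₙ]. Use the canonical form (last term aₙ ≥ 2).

[7; 3, 8]

183 = 7·25 + 8
25 = 3·8 + 1
8 = 8·1 + 0  (stop)
So 183/25 = [7; 3, 8].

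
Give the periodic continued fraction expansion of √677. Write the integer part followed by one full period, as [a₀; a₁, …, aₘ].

a₀ = ⌊√677⌋ = 26.

[26; 52]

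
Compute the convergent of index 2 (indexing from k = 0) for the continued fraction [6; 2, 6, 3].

Using pₖ = aₖpₖ₋₁ + pₖ₋₂, qₖ = aₖqₖ₋₁ + qₖ₋₂ (with p₋₁=1, p₋₂=0, q₋₁=0, q₋₂=1):
  k=0: a=6, p=6, q=1
  k=1: a=2, p=13, q=2
  k=2: a=6, p=84, q=13

84/13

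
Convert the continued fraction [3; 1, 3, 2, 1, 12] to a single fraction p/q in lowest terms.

622/165

Using pₖ = aₖpₖ₋₁ + pₖ₋₂ and qₖ = aₖqₖ₋₁ + qₖ₋₂:
  k=0: a=3, p=3, q=1
  k=1: a=1, p=4, q=1
  k=2: a=3, p=15, q=4
  k=3: a=2, p=34, q=9
  k=4: a=1, p=49, q=13
  k=5: a=12, p=622, q=165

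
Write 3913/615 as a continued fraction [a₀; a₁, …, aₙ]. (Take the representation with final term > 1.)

[6; 2, 1, 3, 7, 1, 2, 2]

3913 = 6·615 + 223
615 = 2·223 + 169
223 = 1·169 + 54
169 = 3·54 + 7
54 = 7·7 + 5
7 = 1·5 + 2
5 = 2·2 + 1
2 = 2·1 + 0  (stop)
So 3913/615 = [6; 2, 1, 3, 7, 1, 2, 2].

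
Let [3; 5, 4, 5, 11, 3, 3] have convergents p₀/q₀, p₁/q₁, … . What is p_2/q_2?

67/21

Using pₖ = aₖpₖ₋₁ + pₖ₋₂, qₖ = aₖqₖ₋₁ + qₖ₋₂ (with p₋₁=1, p₋₂=0, q₋₁=0, q₋₂=1):
  k=0: a=3, p=3, q=1
  k=1: a=5, p=16, q=5
  k=2: a=4, p=67, q=21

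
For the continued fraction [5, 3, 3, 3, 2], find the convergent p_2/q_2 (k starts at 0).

53/10

Using pₖ = aₖpₖ₋₁ + pₖ₋₂, qₖ = aₖqₖ₋₁ + qₖ₋₂ (with p₋₁=1, p₋₂=0, q₋₁=0, q₋₂=1):
  k=0: a=5, p=5, q=1
  k=1: a=3, p=16, q=3
  k=2: a=3, p=53, q=10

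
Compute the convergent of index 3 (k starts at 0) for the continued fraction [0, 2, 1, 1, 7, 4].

2/5

Using pₖ = aₖpₖ₋₁ + pₖ₋₂, qₖ = aₖqₖ₋₁ + qₖ₋₂ (with p₋₁=1, p₋₂=0, q₋₁=0, q₋₂=1):
  k=0: a=0, p=0, q=1
  k=1: a=2, p=1, q=2
  k=2: a=1, p=1, q=3
  k=3: a=1, p=2, q=5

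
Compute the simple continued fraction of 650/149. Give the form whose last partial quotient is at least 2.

650 = 4×149 + 54
149 = 2×54 + 41
54 = 1×41 + 13
41 = 3×13 + 2
13 = 6×2 + 1
2 = 2×1 + 0  (stop)
So 650/149 = [4; 2, 1, 3, 6, 2].

[4; 2, 1, 3, 6, 2]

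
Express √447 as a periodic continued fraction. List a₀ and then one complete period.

a₀ = ⌊√447⌋ = 21.

[21; 7, 42]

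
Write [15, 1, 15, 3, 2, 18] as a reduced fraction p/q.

Using pₖ = aₖpₖ₋₁ + pₖ₋₂ and qₖ = aₖqₖ₋₁ + qₖ₋₂:
  k=0: a=15, p=15, q=1
  k=1: a=1, p=16, q=1
  k=2: a=15, p=255, q=16
  k=3: a=3, p=781, q=49
  k=4: a=2, p=1817, q=114
  k=5: a=18, p=33487, q=2101

33487/2101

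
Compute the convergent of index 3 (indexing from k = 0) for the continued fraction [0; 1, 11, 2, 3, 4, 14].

23/25

Using pₖ = aₖpₖ₋₁ + pₖ₋₂, qₖ = aₖqₖ₋₁ + qₖ₋₂ (with p₋₁=1, p₋₂=0, q₋₁=0, q₋₂=1):
  k=0: a=0, p=0, q=1
  k=1: a=1, p=1, q=1
  k=2: a=11, p=11, q=12
  k=3: a=2, p=23, q=25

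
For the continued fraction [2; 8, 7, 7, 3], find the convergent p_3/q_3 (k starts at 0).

Using pₖ = aₖpₖ₋₁ + pₖ₋₂, qₖ = aₖqₖ₋₁ + qₖ₋₂ (with p₋₁=1, p₋₂=0, q₋₁=0, q₋₂=1):
  k=0: a=2, p=2, q=1
  k=1: a=8, p=17, q=8
  k=2: a=7, p=121, q=57
  k=3: a=7, p=864, q=407

864/407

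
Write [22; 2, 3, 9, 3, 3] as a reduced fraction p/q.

Fold from the inside: start with 3/1.
  3 + 1/3 = 10/3
  9 + 3/10 = 93/10
  3 + 10/93 = 289/93
  2 + 93/289 = 671/289
  22 + 289/671 = 15051/671

15051/671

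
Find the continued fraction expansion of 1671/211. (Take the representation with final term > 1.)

[7; 1, 11, 2, 2, 3]

1671 = 7*211 + 194
211 = 1*194 + 17
194 = 11*17 + 7
17 = 2*7 + 3
7 = 2*3 + 1
3 = 3*1 + 0  (stop)
So 1671/211 = [7; 1, 11, 2, 2, 3].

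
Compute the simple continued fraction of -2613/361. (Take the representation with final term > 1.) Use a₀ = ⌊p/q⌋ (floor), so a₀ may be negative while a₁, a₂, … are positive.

-2613 = -8×361 + 275
361 = 1×275 + 86
275 = 3×86 + 17
86 = 5×17 + 1
17 = 17×1 + 0  (stop)
So -2613/361 = [-8; 1, 3, 5, 17].

[-8; 1, 3, 5, 17]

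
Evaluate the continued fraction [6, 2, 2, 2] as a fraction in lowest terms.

Fold from the inside: start with 2/1.
  2 + 1/2 = 5/2
  2 + 2/5 = 12/5
  6 + 5/12 = 77/12

77/12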